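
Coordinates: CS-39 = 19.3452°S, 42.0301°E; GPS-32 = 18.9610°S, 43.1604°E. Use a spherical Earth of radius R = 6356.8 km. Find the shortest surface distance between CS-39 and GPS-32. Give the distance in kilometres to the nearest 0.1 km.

Δφ = 0.3842°,  Δλ = 1.1303°
a = sin²(Δφ/2) + cos φ₁ cos φ₂ sin²(Δλ/2) = 0.000098
c = 2·arcsin(√a) = 0.019805 rad = 1.1347°
d = R·c = 6356.8 × 0.019805 = 125.9 km

125.9 km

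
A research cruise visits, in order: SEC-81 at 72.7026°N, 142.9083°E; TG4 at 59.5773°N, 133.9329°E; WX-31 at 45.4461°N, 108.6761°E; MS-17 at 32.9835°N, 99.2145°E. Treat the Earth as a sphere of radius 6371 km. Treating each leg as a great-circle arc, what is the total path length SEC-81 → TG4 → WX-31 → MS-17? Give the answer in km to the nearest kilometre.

SEC-81→TG4: c = 0.237062 rad, d = 1510.32 km
TG4→WX-31: c = 0.360338 rad, d = 2295.71 km
WX-31→MS-17: c = 0.251938 rad, d = 1605.10 km
Total = 1510.32 + 2295.71 + 1605.10 = 5411.13 km

5411 km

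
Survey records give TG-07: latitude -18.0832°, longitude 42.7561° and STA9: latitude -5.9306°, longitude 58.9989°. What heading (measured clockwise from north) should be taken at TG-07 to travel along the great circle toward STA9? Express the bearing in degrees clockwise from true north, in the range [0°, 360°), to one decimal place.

Δλ = 16.2428°
y = sin Δλ · cos φ₂ = 0.278211
x = cos φ₁ sin φ₂ − sin φ₁ cos φ₂ cos Δλ = 0.198193
θ = atan2(y, x) = 54.5346° → 54.5346° (mod 360°)

54.5°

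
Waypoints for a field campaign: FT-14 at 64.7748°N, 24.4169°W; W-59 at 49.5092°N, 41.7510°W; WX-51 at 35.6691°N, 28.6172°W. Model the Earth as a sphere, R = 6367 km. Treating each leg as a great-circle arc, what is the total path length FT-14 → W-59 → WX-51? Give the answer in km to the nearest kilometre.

FT-14→W-59: c = 0.310609 rad, d = 1977.65 km
W-59→WX-51: c = 0.293737 rad, d = 1870.23 km
Total = 1977.65 + 1870.23 = 3847.87 km

3848 km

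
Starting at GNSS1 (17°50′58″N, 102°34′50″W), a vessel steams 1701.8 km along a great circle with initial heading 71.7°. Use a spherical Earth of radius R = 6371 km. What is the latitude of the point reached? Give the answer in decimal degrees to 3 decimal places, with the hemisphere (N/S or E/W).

21.996°N

GNSS1: φ = +17.84944°, λ = -102.58056°
δ = d/R = 1701.8/6371 = 0.267117 rad
φ₂ = arcsin(sin φ₁ cos δ + cos φ₁ sin δ cos θ)
   = arcsin(0.30652·0.96454 + 0.95187·0.26395·0.31399) = 21.99563°
λ₂ = λ₁ + atan2(sin θ sin δ cos φ₁, cos δ − sin φ₁ sin φ₂) = -86.89993°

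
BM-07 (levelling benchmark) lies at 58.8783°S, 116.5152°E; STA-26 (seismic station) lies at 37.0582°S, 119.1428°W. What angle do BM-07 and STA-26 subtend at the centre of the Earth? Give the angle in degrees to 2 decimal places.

Δφ = 21.8201°,  Δλ = 124.3420°
a = sin²(Δφ/2) + cos φ₁ cos φ₂ sin²(Δλ/2) = 0.358397
c = 2·arcsin(√a) = 1.283660 rad = 73.5483°

73.55°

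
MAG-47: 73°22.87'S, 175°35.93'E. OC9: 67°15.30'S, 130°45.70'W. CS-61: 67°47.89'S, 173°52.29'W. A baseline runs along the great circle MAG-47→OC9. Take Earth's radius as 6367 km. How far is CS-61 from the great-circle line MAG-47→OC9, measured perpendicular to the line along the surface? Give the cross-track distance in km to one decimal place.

637.6 km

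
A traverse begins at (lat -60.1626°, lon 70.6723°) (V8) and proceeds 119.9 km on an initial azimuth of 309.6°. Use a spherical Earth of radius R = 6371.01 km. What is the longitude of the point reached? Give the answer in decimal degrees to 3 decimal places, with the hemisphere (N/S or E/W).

δ = d/R = 119.9/6371.01 = 0.018820 rad
φ₂ = arcsin(sin φ₁ cos δ + cos φ₁ sin δ cos θ)
   = arcsin(-0.86744·0.99982 + 0.49754·0.01882·0.63742) = -59.46501°
λ₂ = λ₁ + atan2(sin θ sin δ cos φ₁, cos δ − sin φ₁ sin φ₂) = 69.03688°

69.037°E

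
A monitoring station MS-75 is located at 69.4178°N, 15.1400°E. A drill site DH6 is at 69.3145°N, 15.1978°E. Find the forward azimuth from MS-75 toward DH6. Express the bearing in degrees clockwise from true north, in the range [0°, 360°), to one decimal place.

Δλ = 0.0578°
y = sin Δλ · cos φ₂ = 0.000356
x = cos φ₁ sin φ₂ − sin φ₁ cos φ₂ cos Δλ = -0.001803
θ = atan2(y, x) = 168.8186° → 168.8186° (mod 360°)

168.8°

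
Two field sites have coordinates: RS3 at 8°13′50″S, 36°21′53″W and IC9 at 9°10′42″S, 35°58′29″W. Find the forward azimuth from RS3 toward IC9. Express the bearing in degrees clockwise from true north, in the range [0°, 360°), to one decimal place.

RS3: φ = -8.23056°, λ = -36.36472°
IC9: φ = -9.17833°, λ = -35.97472°
Δλ = 0.3900°
y = sin Δλ · cos φ₂ = 0.006720
x = cos φ₁ sin φ₂ − sin φ₁ cos φ₂ cos Δλ = -0.016544
θ = atan2(y, x) = 157.8952° → 157.8952° (mod 360°)

157.9°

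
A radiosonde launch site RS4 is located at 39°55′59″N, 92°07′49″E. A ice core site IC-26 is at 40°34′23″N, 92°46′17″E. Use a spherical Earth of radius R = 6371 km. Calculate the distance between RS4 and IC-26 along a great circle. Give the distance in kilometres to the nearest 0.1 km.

89.6 km

RS4: φ = +39.93306°, λ = +92.13028°
IC-26: φ = +40.57306°, λ = +92.77139°
Δφ = 0.6400°,  Δλ = 0.6411°
a = sin²(Δφ/2) + cos φ₁ cos φ₂ sin²(Δλ/2) = 0.000049
c = 2·arcsin(√a) = 0.014060 rad = 0.8056°
d = R·c = 6371 × 0.014060 = 89.6 km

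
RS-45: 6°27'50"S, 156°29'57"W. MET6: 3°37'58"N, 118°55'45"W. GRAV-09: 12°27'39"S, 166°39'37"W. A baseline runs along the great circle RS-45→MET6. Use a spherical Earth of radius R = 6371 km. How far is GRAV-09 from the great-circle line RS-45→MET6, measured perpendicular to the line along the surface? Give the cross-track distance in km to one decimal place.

390.7 km

RS-45: φ = -6.46389°, λ = -156.49917°
MET6: φ = +3.63278°, λ = -118.92917°
GRAV-09: φ = -12.46083°, λ = -166.66028°
δ₁₃ = central angle RS-45→GRAV-09 = 0.203774 rad  (haversine)
θ₁₃ = bearing RS-45→GRAV-09 = 238.346°,  θ₁₂ = bearing RS-45→MET6 = 75.974°
dₓₜ = R·arcsin(sin δ₁₃ · sin(θ₁₃ − θ₁₂)) = 6371·arcsin(0.20237·sin(162.372°)) = 390.687 km
|dₓₜ| = 390.687 km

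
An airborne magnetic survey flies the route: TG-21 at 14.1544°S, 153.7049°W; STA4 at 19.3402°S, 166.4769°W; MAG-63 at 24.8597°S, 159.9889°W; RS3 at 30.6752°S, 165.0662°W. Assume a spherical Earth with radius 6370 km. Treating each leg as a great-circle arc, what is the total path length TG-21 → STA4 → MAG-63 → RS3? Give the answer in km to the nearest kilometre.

TG-21→STA4: c = 0.231735 rad, d = 1476.15 km
STA4→MAG-63: c = 0.142385 rad, d = 906.99 km
MAG-63→RS3: c = 0.128218 rad, d = 816.75 km
Total = 1476.15 + 906.99 + 816.75 = 3199.89 km

3200 km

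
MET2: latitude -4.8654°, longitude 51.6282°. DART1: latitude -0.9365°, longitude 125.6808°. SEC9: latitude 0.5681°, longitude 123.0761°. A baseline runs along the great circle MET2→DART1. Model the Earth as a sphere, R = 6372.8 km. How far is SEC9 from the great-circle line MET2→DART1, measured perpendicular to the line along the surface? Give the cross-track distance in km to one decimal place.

δ₁₃ = central angle MET2→SEC9 = 1.249113 rad  (haversine)
θ₁₃ = bearing MET2→SEC9 = 87.773°,  θ₁₂ = bearing MET2→DART1 = 89.582°
dₓₜ = R·arcsin(sin δ₁₃ · sin(θ₁₃ − θ₁₂)) = 6372.8·arcsin(0.94870·sin(-1.809°)) = -190.865 km
|dₓₜ| = 190.865 km

190.9 km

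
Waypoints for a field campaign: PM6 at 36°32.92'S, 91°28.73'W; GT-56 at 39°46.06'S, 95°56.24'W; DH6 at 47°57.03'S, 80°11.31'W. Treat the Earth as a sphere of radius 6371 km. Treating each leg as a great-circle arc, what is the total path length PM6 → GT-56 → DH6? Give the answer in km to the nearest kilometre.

PM6: φ = -36.54867°, λ = -91.47883°
GT-56: φ = -39.76767°, λ = -95.93733°
DH6: φ = -47.95050°, λ = -80.18850°
PM6→GT-56: c = 0.083047 rad, d = 529.09 km
GT-56→DH6: c = 0.243529 rad, d = 1551.52 km
Total = 529.09 + 1551.52 = 2080.61 km

2081 km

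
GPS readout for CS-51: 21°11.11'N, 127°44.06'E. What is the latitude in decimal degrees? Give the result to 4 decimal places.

21.1852°N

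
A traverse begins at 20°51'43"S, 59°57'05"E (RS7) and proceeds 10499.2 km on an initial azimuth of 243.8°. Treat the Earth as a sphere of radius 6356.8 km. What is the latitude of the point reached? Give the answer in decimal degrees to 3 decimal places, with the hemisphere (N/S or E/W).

RS7: φ = -20.86194°, λ = +59.95139°
δ = d/R = 10499.2/6356.8 = 1.651649 rad
φ₂ = arcsin(sin φ₁ cos δ + cos φ₁ sin δ cos θ)
   = arcsin(-0.35612·-0.08076 + 0.93444·0.99673·-0.44151) = -22.48565°
λ₂ = λ₁ + atan2(sin θ sin δ cos φ₁, cos δ − sin φ₁ sin φ₂) = -44.60234°

22.486°S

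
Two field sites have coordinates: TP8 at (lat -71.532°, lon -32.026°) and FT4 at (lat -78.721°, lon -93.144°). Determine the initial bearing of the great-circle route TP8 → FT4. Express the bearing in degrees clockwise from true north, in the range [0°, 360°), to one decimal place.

Δλ = -61.1180°
y = sin Δλ · cos φ₂ = -0.171259
x = cos φ₁ sin φ₂ − sin φ₁ cos φ₂ cos Δλ = -0.221052
θ = atan2(y, x) = -142.2335° → 217.7665° (mod 360°)

217.8°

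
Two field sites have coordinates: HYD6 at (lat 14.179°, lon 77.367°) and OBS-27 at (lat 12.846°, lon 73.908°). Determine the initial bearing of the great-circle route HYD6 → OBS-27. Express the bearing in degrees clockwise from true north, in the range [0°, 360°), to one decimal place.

248.8°

Δλ = -3.4590°
y = sin Δλ · cos φ₂ = -0.058824
x = cos φ₁ sin φ₂ − sin φ₁ cos φ₂ cos Δλ = -0.022828
θ = atan2(y, x) = -111.2099° → 248.7901° (mod 360°)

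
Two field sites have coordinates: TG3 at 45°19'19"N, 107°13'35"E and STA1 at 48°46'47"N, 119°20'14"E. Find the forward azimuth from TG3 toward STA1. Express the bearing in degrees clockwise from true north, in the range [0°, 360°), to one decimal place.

TG3: φ = +45.32194°, λ = +107.22639°
STA1: φ = +48.77972°, λ = +119.33722°
Δλ = 12.1108°
y = sin Δλ · cos φ₂ = 0.138251
x = cos φ₁ sin φ₂ − sin φ₁ cos φ₂ cos Δλ = 0.070742
θ = atan2(y, x) = 62.9017° → 62.9017° (mod 360°)

62.9°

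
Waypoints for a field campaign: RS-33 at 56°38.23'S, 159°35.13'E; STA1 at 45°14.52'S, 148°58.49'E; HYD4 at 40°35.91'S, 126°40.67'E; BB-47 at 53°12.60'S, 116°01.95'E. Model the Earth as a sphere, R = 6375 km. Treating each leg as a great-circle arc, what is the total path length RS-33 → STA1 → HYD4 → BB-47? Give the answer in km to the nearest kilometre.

4964 km

RS-33: φ = -56.63717°, λ = +159.58550°
STA1: φ = -45.24200°, λ = +148.97483°
HYD4: φ = -40.59850°, λ = +126.67783°
BB-47: φ = -53.21000°, λ = +116.03250°
RS-33→STA1: c = 0.229998 rad, d = 1466.24 km
STA1→HYD4: c = 0.295202 rad, d = 1881.91 km
HYD4→BB-47: c = 0.253475 rad, d = 1615.90 km
Total = 1466.24 + 1881.91 + 1615.90 = 4964.05 km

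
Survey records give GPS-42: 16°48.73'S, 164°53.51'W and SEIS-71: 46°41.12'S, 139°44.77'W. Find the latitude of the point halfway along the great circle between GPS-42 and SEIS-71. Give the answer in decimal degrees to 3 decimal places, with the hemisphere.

32.357°S

GPS-42: φ = -16.81217°, λ = -164.89183°
SEIS-71: φ = -46.68533°, λ = -139.74617°
Bx = cos φ₂ cos Δλ = 0.620992,  By = cos φ₂ sin Δλ = 0.291498
φₘ = atan2(sin φ₁ + sin φ₂, √((cos φ₁ + Bx)² + By²)) = -32.35681°
λₘ = λ₁ + atan2(By, cos φ₁ + Bx) = -154.42741°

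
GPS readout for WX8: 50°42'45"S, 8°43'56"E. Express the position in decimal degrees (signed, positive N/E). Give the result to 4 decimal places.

-50.7125°, +8.7322°

lat: 50.7125° S → -50.7125°
lon: 8.7322° E → +8.7322°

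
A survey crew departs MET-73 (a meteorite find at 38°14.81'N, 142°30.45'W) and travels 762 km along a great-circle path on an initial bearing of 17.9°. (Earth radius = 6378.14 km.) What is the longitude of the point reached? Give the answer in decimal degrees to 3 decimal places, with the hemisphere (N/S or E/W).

MET-73: φ = +38.24683°, λ = -142.50750°
δ = d/R = 762/6378.14 = 0.119471 rad
φ₂ = arcsin(sin φ₁ cos δ + cos φ₁ sin δ cos θ)
   = arcsin(0.61905·0.99287 + 0.78535·0.11919·0.95159) = 44.72544°
λ₂ = λ₁ + atan2(sin θ sin δ cos φ₁, cos δ − sin φ₁ sin φ₂) = -139.55201°

139.552°W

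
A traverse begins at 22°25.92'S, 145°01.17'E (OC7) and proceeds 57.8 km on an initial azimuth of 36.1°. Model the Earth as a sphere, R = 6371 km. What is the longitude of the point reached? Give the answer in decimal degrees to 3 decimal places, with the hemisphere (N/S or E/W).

145.350°E

OC7: φ = -22.43200°, λ = +145.01950°
δ = d/R = 57.8/6371 = 0.009072 rad
φ₂ = arcsin(sin φ₁ cos δ + cos φ₁ sin δ cos θ)
   = arcsin(-0.38159·0.99996 + 0.92433·0.00907·0.80799) = -22.01167°
λ₂ = λ₁ + atan2(sin θ sin δ cos φ₁, cos δ − sin φ₁ sin φ₂) = 145.34985°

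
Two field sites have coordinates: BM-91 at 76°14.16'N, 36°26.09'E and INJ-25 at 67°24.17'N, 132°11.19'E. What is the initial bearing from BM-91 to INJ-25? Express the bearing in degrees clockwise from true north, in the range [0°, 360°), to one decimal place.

BM-91: φ = +76.23600°, λ = +36.43483°
INJ-25: φ = +67.40283°, λ = +132.18650°
Δλ = 95.7517°
y = sin Δλ · cos φ₂ = 0.382315
x = cos φ₁ sin φ₂ − sin φ₁ cos φ₂ cos Δλ = 0.257060
θ = atan2(y, x) = 56.0840° → 56.0840° (mod 360°)

56.1°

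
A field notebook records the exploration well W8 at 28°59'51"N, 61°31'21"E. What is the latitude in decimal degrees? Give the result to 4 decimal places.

28.9975°N

28° + 59′/60 + 51″/3600 = 28 + 0.98333 + 0.01417 = 28.9975°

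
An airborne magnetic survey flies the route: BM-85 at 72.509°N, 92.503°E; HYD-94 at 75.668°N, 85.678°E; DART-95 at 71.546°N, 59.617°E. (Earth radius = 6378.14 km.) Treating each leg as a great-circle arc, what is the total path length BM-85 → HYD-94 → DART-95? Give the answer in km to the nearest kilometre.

1336 km

BM-85→HYD-94: c = 0.063992 rad, d = 408.15 km
HYD-94→DART-95: c = 0.145411 rad, d = 927.45 km
Total = 408.15 + 927.45 = 1335.60 km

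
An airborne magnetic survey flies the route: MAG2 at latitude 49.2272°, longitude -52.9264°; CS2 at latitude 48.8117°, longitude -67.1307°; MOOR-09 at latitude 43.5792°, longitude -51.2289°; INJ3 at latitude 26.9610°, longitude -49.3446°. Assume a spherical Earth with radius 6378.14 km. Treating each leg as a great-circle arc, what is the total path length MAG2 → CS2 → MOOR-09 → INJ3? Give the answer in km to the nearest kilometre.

4247 km

MAG2→CS2: c = 0.162504 rad, d = 1036.47 km
CS2→MOOR-09: c = 0.212166 rad, d = 1353.22 km
MOOR-09→INJ3: c = 0.291261 rad, d = 1857.70 km
Total = 1036.47 + 1353.22 + 1857.70 = 4247.40 km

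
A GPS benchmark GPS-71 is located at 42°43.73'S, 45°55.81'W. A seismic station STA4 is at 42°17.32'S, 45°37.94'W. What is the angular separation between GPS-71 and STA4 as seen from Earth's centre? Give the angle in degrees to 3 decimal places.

GPS-71: φ = -42.72883°, λ = -45.93017°
STA4: φ = -42.28867°, λ = -45.63233°
Δφ = 0.4402°,  Δλ = 0.2978°
a = sin²(Δφ/2) + cos φ₁ cos φ₂ sin²(Δλ/2) = 0.000018
c = 2·arcsin(√a) = 0.008585 rad = 0.4919°

0.492°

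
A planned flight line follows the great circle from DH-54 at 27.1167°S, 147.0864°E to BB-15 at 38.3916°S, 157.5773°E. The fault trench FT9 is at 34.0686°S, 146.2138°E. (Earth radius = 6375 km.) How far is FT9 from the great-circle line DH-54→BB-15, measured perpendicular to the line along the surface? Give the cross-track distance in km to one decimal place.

512.3 km

δ₁₃ = central angle DH-54→FT9 = 0.122038 rad  (haversine)
θ₁₃ = bearing DH-54→FT9 = 185.948°,  θ₁₂ = bearing DH-54→BB-15 = 144.691°
dₓₜ = R·arcsin(sin δ₁₃ · sin(θ₁₃ − θ₁₂)) = 6375·arcsin(0.12174·sin(41.258°)) = 512.321 km
|dₓₜ| = 512.321 km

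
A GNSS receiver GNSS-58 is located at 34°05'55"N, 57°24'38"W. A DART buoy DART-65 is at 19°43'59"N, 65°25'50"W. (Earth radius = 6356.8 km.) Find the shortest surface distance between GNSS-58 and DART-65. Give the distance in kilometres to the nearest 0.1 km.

GNSS-58: φ = +34.09861°, λ = -57.41056°
DART-65: φ = +19.73306°, λ = -65.43056°
Δφ = -14.3656°,  Δλ = -8.0200°
a = sin²(Δφ/2) + cos φ₁ cos φ₂ sin²(Δλ/2) = 0.019445
c = 2·arcsin(√a) = 0.279806 rad = 16.0317°
d = R·c = 6356.8 × 0.279806 = 1778.7 km

1778.7 km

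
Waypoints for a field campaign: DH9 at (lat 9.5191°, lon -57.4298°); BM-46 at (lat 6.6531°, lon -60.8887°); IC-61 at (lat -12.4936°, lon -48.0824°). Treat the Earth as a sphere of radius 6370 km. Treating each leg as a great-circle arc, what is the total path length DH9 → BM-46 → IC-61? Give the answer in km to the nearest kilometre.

DH9→BM-46: c = 0.077934 rad, d = 496.44 km
BM-46→IC-61: c = 0.401286 rad, d = 2556.19 km
Total = 496.44 + 2556.19 = 3052.63 km

3053 km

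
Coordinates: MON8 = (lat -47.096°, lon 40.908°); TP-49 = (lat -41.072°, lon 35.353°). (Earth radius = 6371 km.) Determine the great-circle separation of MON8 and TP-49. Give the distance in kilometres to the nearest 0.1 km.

803.0 km

Δφ = 6.0240°,  Δλ = -5.5550°
a = sin²(Δφ/2) + cos φ₁ cos φ₂ sin²(Δλ/2) = 0.003966
c = 2·arcsin(√a) = 0.126037 rad = 7.2214°
d = R·c = 6371 × 0.126037 = 803.0 km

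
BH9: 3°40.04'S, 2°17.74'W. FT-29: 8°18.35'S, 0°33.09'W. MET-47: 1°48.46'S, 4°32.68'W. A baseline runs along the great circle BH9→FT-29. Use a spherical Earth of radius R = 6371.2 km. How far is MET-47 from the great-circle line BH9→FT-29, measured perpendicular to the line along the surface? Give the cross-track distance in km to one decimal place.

162.2 km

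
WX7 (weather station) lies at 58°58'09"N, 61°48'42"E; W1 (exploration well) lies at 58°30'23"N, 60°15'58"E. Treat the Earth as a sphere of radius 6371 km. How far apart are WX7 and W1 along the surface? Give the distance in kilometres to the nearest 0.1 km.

WX7: φ = +58.96917°, λ = +61.81167°
W1: φ = +58.50639°, λ = +60.26611°
Δφ = -0.4628°,  Δλ = -1.5456°
a = sin²(Δφ/2) + cos φ₁ cos φ₂ sin²(Δλ/2) = 0.000065
c = 2·arcsin(√a) = 0.016161 rad = 0.9260°
d = R·c = 6371 × 0.016161 = 103.0 km

103.0 km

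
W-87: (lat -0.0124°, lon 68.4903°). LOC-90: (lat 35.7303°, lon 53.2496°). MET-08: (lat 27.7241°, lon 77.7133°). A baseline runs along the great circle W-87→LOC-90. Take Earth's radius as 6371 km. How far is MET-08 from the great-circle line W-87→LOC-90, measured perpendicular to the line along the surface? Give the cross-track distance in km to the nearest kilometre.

1894 km

δ₁₃ = central angle W-87→MET-08 = 0.508135 rad  (haversine)
θ₁₃ = bearing W-87→MET-08 = 16.954°,  θ₁₂ = bearing W-87→LOC-90 = 339.932°
dₓₜ = R·arcsin(sin δ₁₃ · sin(θ₁₃ − θ₁₂)) = 6371·arcsin(0.48655·sin(-322.978°)) = 1894.231 km
|dₓₜ| = 1894.231 km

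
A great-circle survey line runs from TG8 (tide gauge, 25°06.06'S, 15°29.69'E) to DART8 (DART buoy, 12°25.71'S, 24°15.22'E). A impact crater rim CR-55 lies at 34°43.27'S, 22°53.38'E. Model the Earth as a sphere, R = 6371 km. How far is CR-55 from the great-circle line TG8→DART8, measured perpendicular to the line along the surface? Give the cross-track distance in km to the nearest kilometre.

1178 km

TG8: φ = -25.10100°, λ = +15.49483°
DART8: φ = -12.42850°, λ = +24.25367°
CR-55: φ = -34.72117°, λ = +22.88967°
δ₁₃ = central angle TG8→CR-55 = 0.201604 rad  (haversine)
θ₁₃ = bearing TG8→CR-55 = 148.109°,  θ₁₂ = bearing TG8→DART8 = 34.727°
dₓₜ = R·arcsin(sin δ₁₃ · sin(θ₁₃ − θ₁₂)) = 6371·arcsin(0.20024·sin(113.382°)) = 1177.663 km
|dₓₜ| = 1177.663 km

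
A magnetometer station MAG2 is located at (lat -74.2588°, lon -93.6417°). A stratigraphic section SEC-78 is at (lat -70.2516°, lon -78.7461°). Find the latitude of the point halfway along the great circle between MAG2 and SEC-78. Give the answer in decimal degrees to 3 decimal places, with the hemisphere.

72.394°S

Bx = cos φ₂ cos Δλ = 0.326536,  By = cos φ₂ sin Δλ = 0.086858
φₘ = atan2(sin φ₁ + sin φ₂, √((cos φ₁ + Bx)² + By²)) = -72.39394°
λₘ = λ₁ + atan2(By, cos φ₁ + Bx) = -85.37512°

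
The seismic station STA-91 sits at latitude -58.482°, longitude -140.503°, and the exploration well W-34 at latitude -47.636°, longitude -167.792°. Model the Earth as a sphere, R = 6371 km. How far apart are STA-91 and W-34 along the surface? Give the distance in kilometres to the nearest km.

Δφ = 10.8460°,  Δλ = -27.2890°
a = sin²(Δφ/2) + cos φ₁ cos φ₂ sin²(Δλ/2) = 0.028534
c = 2·arcsin(√a) = 0.339468 rad = 19.4501°
d = R·c = 6371 × 0.339468 = 2162.8 km

2163 km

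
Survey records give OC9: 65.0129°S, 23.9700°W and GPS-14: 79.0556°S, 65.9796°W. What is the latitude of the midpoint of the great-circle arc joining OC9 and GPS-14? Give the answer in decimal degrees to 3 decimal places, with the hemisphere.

Bx = cos φ₂ cos Δλ = 0.141069,  By = cos φ₂ sin Δλ = -0.127062
φₘ = atan2(sin φ₁ + sin φ₂, √((cos φ₁ + Bx)² + By²)) = -72.99038°
λₘ = λ₁ + atan2(By, cos φ₁ + Bx) = -36.67733°

72.990°S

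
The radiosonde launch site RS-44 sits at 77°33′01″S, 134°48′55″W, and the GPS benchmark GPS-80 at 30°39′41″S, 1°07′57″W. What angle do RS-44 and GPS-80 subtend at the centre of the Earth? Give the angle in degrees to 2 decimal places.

68.29°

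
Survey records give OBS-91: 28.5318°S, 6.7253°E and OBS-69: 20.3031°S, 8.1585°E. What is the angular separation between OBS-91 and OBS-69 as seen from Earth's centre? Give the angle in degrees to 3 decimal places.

8.331°

Δφ = 8.2287°,  Δλ = 1.4332°
a = sin²(Δφ/2) + cos φ₁ cos φ₂ sin²(Δλ/2) = 0.005277
c = 2·arcsin(√a) = 0.145408 rad = 8.3313°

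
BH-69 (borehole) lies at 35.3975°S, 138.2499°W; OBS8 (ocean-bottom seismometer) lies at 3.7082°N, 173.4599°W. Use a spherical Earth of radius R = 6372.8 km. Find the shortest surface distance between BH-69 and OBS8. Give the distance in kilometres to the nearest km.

Δφ = 39.1057°,  Δλ = -35.2100°
a = sin²(Δφ/2) + cos φ₁ cos φ₂ sin²(Δλ/2) = 0.186421
c = 2·arcsin(√a) = 0.892896 rad = 51.1592°
d = R·c = 6372.8 × 0.892896 = 5690.2 km

5690 km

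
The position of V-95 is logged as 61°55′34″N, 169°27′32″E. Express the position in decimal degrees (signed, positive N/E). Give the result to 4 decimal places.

+61.9261°, +169.4589°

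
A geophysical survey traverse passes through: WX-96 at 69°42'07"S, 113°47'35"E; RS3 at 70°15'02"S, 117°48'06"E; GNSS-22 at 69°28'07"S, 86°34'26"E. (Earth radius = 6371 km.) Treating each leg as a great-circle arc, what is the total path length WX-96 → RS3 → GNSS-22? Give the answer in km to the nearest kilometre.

1350 km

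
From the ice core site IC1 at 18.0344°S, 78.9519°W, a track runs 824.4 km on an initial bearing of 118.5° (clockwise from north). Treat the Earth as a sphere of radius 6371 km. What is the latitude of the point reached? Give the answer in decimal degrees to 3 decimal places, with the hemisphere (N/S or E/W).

21.441°S

δ = d/R = 824.4/6371 = 0.129399 rad
φ₂ = arcsin(sin φ₁ cos δ + cos φ₁ sin δ cos θ)
   = arcsin(-0.30959·0.99164 + 0.95087·0.12904·-0.47716) = -21.44121°
λ₂ = λ₁ + atan2(sin θ sin δ cos φ₁, cos δ − sin φ₁ sin φ₂) = -71.95403°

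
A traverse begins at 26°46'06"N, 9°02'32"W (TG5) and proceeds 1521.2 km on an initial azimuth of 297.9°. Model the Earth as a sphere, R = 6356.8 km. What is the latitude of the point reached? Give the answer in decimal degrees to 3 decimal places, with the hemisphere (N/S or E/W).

32.451°N

TG5: φ = +26.76833°, λ = -9.04222°
δ = d/R = 1521.2/6356.8 = 0.239303 rad
φ₂ = arcsin(sin φ₁ cos δ + cos φ₁ sin δ cos θ)
   = arcsin(0.45038·0.97150 + 0.89283·0.23703·0.46793) = 32.45080°
λ₂ = λ₁ + atan2(sin θ sin δ cos φ₁, cos δ − sin φ₁ sin φ₂) = -23.41539°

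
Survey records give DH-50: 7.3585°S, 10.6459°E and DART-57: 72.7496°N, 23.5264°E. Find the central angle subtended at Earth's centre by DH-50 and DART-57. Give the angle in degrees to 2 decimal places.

80.54°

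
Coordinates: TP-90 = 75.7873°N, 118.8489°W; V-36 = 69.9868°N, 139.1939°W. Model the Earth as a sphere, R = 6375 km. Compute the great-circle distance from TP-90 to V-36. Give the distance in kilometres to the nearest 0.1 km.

918.5 km

Δφ = -5.8005°,  Δλ = -20.3450°
a = sin²(Δφ/2) + cos φ₁ cos φ₂ sin²(Δλ/2) = 0.005181
c = 2·arcsin(√a) = 0.144083 rad = 8.2554°
d = R·c = 6375 × 0.144083 = 918.5 km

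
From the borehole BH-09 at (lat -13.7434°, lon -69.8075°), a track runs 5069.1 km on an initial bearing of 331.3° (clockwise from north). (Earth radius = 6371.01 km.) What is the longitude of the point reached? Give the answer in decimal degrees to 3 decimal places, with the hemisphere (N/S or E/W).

92.296°W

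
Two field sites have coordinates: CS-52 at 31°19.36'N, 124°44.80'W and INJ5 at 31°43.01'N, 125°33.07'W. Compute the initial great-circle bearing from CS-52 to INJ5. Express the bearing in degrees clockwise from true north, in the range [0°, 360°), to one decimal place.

CS-52: φ = +31.32267°, λ = -124.74667°
INJ5: φ = +31.71683°, λ = -125.55117°
Δλ = -0.8045°
y = sin Δλ · cos φ₂ = -0.011944
x = cos φ₁ sin φ₂ − sin φ₁ cos φ₂ cos Δλ = 0.006923
θ = atan2(y, x) = -59.9020° → 300.0980° (mod 360°)

300.1°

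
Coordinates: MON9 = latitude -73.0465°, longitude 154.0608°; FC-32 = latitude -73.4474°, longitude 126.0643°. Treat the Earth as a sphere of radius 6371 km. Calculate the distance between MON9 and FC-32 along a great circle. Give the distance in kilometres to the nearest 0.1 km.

Δφ = -0.4009°,  Δλ = -27.9965°
a = sin²(Δφ/2) + cos φ₁ cos φ₂ sin²(Δλ/2) = 0.004873
c = 2·arcsin(√a) = 0.139728 rad = 8.0058°
d = R·c = 6371 × 0.139728 = 890.2 km

890.2 km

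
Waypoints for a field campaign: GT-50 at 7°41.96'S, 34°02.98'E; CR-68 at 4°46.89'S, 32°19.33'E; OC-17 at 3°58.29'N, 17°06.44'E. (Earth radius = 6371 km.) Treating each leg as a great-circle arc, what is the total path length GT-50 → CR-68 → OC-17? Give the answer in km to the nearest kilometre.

2327 km

GT-50: φ = -7.69933°, λ = +34.04967°
CR-68: φ = -4.78150°, λ = +32.32217°
OC-17: φ = +3.97150°, λ = +17.10733°
GT-50→CR-68: c = 0.059089 rad, d = 376.46 km
CR-68→OC-17: c = 0.306127 rad, d = 1950.33 km
Total = 376.46 + 1950.33 = 2326.79 km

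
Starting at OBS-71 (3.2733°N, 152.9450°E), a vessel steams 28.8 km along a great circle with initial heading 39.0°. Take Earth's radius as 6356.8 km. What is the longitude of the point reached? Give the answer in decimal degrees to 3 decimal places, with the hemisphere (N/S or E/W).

δ = d/R = 28.8/6356.8 = 0.004531 rad
φ₂ = arcsin(sin φ₁ cos δ + cos φ₁ sin δ cos θ)
   = arcsin(0.05710·0.99999 + 0.99837·0.00453·0.77715) = 3.47502°
λ₂ = λ₁ + atan2(sin θ sin δ cos φ₁, cos δ − sin φ₁ sin φ₂) = 153.10866°

153.109°E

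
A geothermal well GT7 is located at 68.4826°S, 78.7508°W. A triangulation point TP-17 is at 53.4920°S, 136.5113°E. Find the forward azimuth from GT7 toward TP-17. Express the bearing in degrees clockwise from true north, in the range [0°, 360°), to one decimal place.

Δλ = -144.7379°
y = sin Δλ · cos φ₂ = -0.343466
x = cos φ₁ sin φ₂ − sin φ₁ cos φ₂ cos Δλ = -0.746732
θ = atan2(y, x) = -155.2995° → 204.7005° (mod 360°)

204.7°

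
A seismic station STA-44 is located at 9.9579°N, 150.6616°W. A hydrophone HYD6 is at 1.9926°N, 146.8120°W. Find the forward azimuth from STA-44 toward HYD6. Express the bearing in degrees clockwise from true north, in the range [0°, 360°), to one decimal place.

154.1°

Δλ = 3.8496°
y = sin Δλ · cos φ₂ = 0.067097
x = cos φ₁ sin φ₂ − sin φ₁ cos φ₂ cos Δλ = -0.138183
θ = atan2(y, x) = 154.1004° → 154.1004° (mod 360°)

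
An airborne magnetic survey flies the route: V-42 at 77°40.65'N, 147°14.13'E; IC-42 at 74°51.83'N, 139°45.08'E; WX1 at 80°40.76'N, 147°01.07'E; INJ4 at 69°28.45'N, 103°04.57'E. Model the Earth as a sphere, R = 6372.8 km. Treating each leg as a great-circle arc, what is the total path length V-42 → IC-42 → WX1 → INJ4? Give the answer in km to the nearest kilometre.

2727 km

V-42: φ = +77.67750°, λ = +147.23550°
IC-42: φ = +74.86383°, λ = +139.75133°
WX1: φ = +80.67933°, λ = +147.01783°
INJ4: φ = +69.47417°, λ = +103.07617°
V-42→IC-42: c = 0.057978 rad, d = 369.48 km
IC-42→WX1: c = 0.104798 rad, d = 667.86 km
WX1→INJ4: c = 0.265202 rad, d = 1690.08 km
Total = 369.48 + 667.86 + 1690.08 = 2727.42 km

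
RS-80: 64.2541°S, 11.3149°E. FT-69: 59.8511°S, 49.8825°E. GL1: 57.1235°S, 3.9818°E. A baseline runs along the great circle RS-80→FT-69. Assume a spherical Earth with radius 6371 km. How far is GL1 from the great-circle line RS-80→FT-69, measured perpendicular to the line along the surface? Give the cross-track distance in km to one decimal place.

734.3 km

δ₁₃ = central angle RS-80→GL1 = 0.139129 rad  (haversine)
θ₁₃ = bearing RS-80→GL1 = 330.026°,  θ₁₂ = bearing RS-80→FT-69 = 94.002°
dₓₜ = R·arcsin(sin δ₁₃ · sin(θ₁₃ − θ₁₂)) = 6371·arcsin(0.13868·sin(236.024°)) = -734.313 km
|dₓₜ| = 734.313 km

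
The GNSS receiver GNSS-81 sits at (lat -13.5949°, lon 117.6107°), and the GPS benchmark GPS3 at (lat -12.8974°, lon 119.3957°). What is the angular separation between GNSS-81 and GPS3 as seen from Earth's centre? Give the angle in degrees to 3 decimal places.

1.872°

Δφ = 0.6975°,  Δλ = 1.7850°
a = sin²(Δφ/2) + cos φ₁ cos φ₂ sin²(Δλ/2) = 0.000267
c = 2·arcsin(√a) = 0.032677 rad = 1.8723°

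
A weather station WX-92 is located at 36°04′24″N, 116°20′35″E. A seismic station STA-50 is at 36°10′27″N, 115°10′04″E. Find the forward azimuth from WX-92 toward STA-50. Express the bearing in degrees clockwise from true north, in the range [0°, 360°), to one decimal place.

WX-92: φ = +36.07333°, λ = +116.34306°
STA-50: φ = +36.17417°, λ = +115.16778°
Δλ = -1.1753°
y = sin Δλ · cos φ₂ = -0.016557
x = cos φ₁ sin φ₂ − sin φ₁ cos φ₂ cos Δλ = 0.001860
θ = atan2(y, x) = -83.5908° → 276.4092° (mod 360°)

276.4°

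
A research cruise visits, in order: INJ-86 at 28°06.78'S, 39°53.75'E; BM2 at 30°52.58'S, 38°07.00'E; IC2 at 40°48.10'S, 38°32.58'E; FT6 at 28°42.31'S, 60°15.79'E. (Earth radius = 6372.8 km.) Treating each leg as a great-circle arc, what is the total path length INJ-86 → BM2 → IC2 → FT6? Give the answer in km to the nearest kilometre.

3844 km

INJ-86: φ = -28.11300°, λ = +39.89583°
BM2: φ = -30.87633°, λ = +38.11667°
IC2: φ = -40.80167°, λ = +38.54300°
FT6: φ = -28.70517°, λ = +60.26317°
INJ-86→BM2: c = 0.055284 rad, d = 352.31 km
BM2→IC2: c = 0.173334 rad, d = 1104.62 km
IC2→FT6: c = 0.374591 rad, d = 2387.19 km
Total = 352.31 + 1104.62 + 2387.19 = 3844.13 km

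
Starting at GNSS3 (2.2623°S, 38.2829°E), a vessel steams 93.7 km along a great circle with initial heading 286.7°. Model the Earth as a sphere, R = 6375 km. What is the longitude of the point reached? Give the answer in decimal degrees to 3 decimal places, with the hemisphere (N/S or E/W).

37.476°E

δ = d/R = 93.7/6375 = 0.014698 rad
φ₂ = arcsin(sin φ₁ cos δ + cos φ₁ sin δ cos θ)
   = arcsin(-0.03947·0.99989 + 0.99922·0.01470·0.28736) = -2.02009°
λ₂ = λ₁ + atan2(sin θ sin δ cos φ₁, cos δ − sin φ₁ sin φ₂) = 37.47578°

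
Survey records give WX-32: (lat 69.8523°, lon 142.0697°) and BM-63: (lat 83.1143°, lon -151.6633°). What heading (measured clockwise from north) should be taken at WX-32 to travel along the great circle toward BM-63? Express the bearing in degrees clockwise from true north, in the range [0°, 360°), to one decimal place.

20.3°

Δλ = 66.2670°
y = sin Δλ · cos φ₂ = 0.109750
x = cos φ₁ sin φ₂ − sin φ₁ cos φ₂ cos Δλ = 0.296657
θ = atan2(y, x) = 20.3023° → 20.3023° (mod 360°)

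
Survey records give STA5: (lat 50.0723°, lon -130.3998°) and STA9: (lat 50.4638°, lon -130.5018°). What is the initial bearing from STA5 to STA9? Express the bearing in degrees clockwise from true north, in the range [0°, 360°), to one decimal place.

350.6°

Δλ = -0.1020°
y = sin Δλ · cos φ₂ = -0.001133
x = cos φ₁ sin φ₂ − sin φ₁ cos φ₂ cos Δλ = 0.006834
θ = atan2(y, x) = -9.4157° → 350.5843° (mod 360°)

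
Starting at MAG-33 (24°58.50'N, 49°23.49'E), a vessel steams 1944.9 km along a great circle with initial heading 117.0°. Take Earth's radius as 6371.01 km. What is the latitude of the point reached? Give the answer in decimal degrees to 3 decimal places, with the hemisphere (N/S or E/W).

MAG-33: φ = +24.97500°, λ = +49.39150°
δ = d/R = 1944.9/6371.01 = 0.305273 rad
φ₂ = arcsin(sin φ₁ cos δ + cos φ₁ sin δ cos θ)
   = arcsin(0.42222·0.95376 + 0.90649·0.30055·-0.45399) = 16.20122°
λ₂ = λ₁ + atan2(sin θ sin δ cos φ₁, cos δ − sin φ₁ sin φ₂) = 65.58428°

16.201°N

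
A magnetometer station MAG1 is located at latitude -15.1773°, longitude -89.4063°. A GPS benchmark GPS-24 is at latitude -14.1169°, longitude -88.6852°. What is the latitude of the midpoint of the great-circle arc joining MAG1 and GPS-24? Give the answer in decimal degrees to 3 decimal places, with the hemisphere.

14.647°S

Bx = cos φ₂ cos Δλ = 0.969723,  By = cos φ₂ sin Δλ = 0.012205
φₘ = atan2(sin φ₁ + sin φ₂, √((cos φ₁ + Bx)² + By²)) = -14.64738°
λₘ = λ₁ + atan2(By, cos φ₁ + Bx) = -89.04488°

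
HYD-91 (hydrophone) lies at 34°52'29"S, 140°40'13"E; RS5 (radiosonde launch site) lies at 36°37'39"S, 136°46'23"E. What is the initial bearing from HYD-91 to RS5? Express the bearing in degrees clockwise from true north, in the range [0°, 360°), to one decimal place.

HYD-91: φ = -34.87472°, λ = +140.67028°
RS5: φ = -36.62750°, λ = +136.77306°
Δλ = -3.8972°
y = sin Δλ · cos φ₂ = -0.054546
x = cos φ₁ sin φ₂ − sin φ₁ cos φ₂ cos Δλ = -0.031648
θ = atan2(y, x) = -120.1229° → 239.8771° (mod 360°)

239.9°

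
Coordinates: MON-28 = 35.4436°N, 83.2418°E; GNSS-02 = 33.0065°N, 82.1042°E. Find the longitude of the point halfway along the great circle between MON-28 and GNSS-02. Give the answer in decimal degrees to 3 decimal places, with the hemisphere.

Bx = cos φ₂ cos Δλ = 0.838443,  By = cos φ₂ sin Δλ = -0.016649
φₘ = atan2(sin φ₁ + sin φ₂, √((cos φ₁ + Bx)² + By²)) = 34.22636°
λₘ = λ₁ + atan2(By, cos φ₁ + Bx) = 82.66477°

82.665°E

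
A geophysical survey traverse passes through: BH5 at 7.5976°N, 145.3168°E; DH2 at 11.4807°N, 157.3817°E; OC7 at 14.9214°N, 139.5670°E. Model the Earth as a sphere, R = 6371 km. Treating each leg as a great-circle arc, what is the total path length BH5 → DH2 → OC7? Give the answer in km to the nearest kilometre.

BH5→DH2: c = 0.218389 rad, d = 1391.36 km
DH2→OC7: c = 0.308493 rad, d = 1965.41 km
Total = 1391.36 + 1965.41 = 3356.76 km

3357 km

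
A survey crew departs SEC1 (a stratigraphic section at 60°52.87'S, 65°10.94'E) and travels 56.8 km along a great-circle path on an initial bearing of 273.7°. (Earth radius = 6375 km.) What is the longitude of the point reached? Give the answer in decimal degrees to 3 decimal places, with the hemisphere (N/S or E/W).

64.137°E

SEC1: φ = -60.88117°, λ = +65.18233°
δ = d/R = 56.8/6375 = 0.008910 rad
φ₂ = arcsin(sin φ₁ cos δ + cos φ₁ sin δ cos θ)
   = arcsin(-0.87361·0.99996 + 0.48662·0.00891·0.06453) = -60.84416°
λ₂ = λ₁ + atan2(sin θ sin δ cos φ₁, cos δ − sin φ₁ sin φ₂) = 64.13663°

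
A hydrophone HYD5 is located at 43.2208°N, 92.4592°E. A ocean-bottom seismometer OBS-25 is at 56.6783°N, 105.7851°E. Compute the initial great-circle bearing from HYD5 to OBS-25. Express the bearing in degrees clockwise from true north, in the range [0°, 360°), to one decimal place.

27.5°

Δλ = 13.3259°
y = sin Δλ · cos φ₂ = 0.126617
x = cos φ₁ sin φ₂ − sin φ₁ cos φ₂ cos Δλ = 0.242853
θ = atan2(y, x) = 27.5363° → 27.5363° (mod 360°)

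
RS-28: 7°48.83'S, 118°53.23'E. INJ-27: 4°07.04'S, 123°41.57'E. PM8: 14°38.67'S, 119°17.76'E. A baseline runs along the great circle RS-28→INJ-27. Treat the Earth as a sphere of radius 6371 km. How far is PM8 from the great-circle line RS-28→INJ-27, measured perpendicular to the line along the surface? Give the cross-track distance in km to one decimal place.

629.4 km

RS-28: φ = -7.81383°, λ = +118.88717°
INJ-27: φ = -4.11733°, λ = +123.69283°
PM8: φ = -14.64450°, λ = +119.29600°
δ₁₃ = central angle RS-28→PM8 = 0.119423 rad  (haversine)
θ₁₃ = bearing RS-28→PM8 = 176.678°,  θ₁₂ = bearing RS-28→INJ-27 = 52.553°
dₓₜ = R·arcsin(sin δ₁₃ · sin(θ₁₃ − θ₁₂)) = 6371·arcsin(0.11914·sin(124.125°)) = 629.365 km
|dₓₜ| = 629.365 km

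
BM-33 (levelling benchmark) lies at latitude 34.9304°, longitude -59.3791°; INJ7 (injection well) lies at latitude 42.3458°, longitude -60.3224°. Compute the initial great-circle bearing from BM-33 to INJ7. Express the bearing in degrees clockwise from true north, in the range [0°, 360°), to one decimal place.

Δλ = -0.9433°
y = sin Δλ · cos φ₂ = -0.012168
x = cos φ₁ sin φ₂ − sin φ₁ cos φ₂ cos Δλ = 0.129119
θ = atan2(y, x) = -5.3834° → 354.6166° (mod 360°)

354.6°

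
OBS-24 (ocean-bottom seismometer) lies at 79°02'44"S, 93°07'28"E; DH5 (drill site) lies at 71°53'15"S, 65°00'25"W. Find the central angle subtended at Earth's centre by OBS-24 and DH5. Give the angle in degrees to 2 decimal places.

OBS-24: φ = -79.04556°, λ = +93.12444°
DH5: φ = -71.88750°, λ = -65.00694°
Δφ = 7.1581°,  Δλ = -158.1314°
a = sin²(Δφ/2) + cos φ₁ cos φ₂ sin²(Δλ/2) = 0.060848
c = 2·arcsin(√a) = 0.498494 rad = 28.5616°

28.56°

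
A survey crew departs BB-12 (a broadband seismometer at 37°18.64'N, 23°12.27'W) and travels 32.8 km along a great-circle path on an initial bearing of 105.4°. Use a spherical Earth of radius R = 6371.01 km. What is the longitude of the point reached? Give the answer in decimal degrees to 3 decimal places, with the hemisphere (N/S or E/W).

22.847°W

BB-12: φ = +37.31067°, λ = -23.20450°
δ = d/R = 32.8/6371.01 = 0.005148 rad
φ₂ = arcsin(sin φ₁ cos δ + cos φ₁ sin δ cos θ)
   = arcsin(0.60614·0.99999 + 0.79536·0.00515·-0.26556) = 37.23180°
λ₂ = λ₁ + atan2(sin θ sin δ cos φ₁, cos δ − sin φ₁ sin φ₂) = -22.84732°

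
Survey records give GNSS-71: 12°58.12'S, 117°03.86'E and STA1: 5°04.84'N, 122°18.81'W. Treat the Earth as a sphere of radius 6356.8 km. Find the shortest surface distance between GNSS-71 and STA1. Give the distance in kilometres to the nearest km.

13419 km

GNSS-71: φ = -12.96867°, λ = +117.06433°
STA1: φ = +5.08067°, λ = -122.31350°
Δφ = 18.0493°,  Δλ = 120.6222°
a = sin²(Δφ/2) + cos φ₁ cos φ₂ sin²(Δλ/2) = 0.757153
c = 2·arcsin(√a) = 2.110994 rad = 120.9510°
d = R·c = 6356.8 × 2.110994 = 13419.2 km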